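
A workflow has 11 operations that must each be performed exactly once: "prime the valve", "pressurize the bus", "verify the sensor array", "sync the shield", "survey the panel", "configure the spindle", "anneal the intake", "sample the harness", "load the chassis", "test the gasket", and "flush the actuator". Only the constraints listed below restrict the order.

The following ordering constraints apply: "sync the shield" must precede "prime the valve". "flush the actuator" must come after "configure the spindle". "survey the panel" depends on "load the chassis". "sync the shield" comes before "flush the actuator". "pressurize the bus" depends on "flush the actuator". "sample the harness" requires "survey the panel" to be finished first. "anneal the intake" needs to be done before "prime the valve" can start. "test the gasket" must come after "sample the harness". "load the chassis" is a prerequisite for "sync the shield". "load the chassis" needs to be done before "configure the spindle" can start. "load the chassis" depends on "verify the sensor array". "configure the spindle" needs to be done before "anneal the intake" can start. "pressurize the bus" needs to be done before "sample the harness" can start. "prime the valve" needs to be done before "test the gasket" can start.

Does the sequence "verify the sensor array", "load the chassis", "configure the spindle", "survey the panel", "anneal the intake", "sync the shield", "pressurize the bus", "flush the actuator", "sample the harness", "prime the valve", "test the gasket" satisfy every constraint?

The sequence places "pressurize the bus" ahead of "flush the actuator".
Since "flush the actuator" is required before "pressurize the bus", the ordering is invalid.

No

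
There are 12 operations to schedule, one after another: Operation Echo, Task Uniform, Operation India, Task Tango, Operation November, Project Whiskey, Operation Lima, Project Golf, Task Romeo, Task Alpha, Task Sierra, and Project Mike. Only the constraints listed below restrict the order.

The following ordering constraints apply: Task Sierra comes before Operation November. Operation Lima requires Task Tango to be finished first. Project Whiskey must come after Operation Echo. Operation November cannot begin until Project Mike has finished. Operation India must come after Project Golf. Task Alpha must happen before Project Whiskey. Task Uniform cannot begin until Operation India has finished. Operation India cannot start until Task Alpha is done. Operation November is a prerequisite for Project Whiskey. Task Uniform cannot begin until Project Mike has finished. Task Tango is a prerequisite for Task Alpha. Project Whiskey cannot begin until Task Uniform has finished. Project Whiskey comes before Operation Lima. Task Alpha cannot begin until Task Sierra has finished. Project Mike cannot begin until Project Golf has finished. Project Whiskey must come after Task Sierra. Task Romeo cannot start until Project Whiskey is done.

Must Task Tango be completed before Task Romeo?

Yes

Following the dependencies: Task Tango → Task Alpha → Project Whiskey → Task Romeo.
That forces Task Tango before Task Romeo in every valid schedule.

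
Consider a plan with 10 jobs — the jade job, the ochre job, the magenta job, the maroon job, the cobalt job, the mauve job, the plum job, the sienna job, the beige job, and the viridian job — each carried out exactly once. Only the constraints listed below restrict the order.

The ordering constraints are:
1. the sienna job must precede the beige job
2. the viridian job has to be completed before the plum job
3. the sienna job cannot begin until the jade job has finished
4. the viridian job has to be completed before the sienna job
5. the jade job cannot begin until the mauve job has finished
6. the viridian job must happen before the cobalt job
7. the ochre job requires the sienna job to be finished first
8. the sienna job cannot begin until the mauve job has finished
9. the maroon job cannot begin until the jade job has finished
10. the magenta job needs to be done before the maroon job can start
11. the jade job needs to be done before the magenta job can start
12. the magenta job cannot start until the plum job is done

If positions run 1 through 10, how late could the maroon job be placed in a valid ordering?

10

Nothing depends on the maroon job, so it can be the final job, position 10.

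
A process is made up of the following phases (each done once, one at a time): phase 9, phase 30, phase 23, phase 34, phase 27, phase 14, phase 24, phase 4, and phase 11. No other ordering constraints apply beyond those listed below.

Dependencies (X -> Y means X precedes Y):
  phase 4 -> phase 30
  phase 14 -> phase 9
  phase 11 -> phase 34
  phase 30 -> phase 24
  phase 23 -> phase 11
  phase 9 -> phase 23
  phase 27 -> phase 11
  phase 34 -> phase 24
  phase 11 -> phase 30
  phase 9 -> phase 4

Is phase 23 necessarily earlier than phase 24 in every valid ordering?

Yes

Following the dependencies: phase 23 → phase 11 → phase 30 → phase 24.
So phase 23 must precede phase 24 in any valid ordering.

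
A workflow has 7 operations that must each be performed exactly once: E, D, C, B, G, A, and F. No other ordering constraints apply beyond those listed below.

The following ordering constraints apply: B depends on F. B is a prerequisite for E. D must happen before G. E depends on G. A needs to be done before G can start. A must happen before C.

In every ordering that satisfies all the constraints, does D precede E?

Yes

Tracing the constraints gives a chain: D → G → E.
So D must precede E in any valid ordering.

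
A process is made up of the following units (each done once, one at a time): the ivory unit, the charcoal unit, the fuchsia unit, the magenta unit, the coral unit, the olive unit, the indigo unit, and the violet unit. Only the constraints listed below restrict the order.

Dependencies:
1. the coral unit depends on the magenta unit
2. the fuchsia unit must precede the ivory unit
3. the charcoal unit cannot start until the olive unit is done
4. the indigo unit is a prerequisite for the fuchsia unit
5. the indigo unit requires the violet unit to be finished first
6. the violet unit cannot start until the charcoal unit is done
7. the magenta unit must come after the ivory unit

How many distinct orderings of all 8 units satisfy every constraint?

1

The olive unit is the only unit with nothing required before it, so every ordering starts there.
Every unit is then forced in turn, so only 1 complete ordering is consistent with the constraints.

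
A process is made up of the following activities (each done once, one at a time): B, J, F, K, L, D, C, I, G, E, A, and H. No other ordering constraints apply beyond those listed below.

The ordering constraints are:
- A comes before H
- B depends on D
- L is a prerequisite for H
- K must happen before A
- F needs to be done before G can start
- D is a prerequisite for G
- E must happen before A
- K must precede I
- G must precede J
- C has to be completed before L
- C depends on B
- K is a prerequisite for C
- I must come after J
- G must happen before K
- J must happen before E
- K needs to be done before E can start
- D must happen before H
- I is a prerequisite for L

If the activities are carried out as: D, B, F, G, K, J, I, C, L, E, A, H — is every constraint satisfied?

Yes

Checking each listed constraint against this order: for instance, D is in position 1 and H in position 12, so that constraint holds — and the remaining constraints check out the same way.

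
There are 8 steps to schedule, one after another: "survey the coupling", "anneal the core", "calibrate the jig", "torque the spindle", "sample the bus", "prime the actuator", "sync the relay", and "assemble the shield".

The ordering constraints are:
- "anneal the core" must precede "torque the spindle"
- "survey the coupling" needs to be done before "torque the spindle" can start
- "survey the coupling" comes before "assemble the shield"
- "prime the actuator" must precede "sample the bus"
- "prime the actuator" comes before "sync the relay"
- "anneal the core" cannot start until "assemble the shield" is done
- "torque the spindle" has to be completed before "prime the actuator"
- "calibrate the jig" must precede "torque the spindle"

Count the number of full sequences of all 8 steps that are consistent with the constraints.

The steps with no prerequisites are "survey the coupling", "calibrate the jig"; any of them can be placed first.
Systematically extending each partial ordering one step at a time and counting, there are 8 complete orderings.

8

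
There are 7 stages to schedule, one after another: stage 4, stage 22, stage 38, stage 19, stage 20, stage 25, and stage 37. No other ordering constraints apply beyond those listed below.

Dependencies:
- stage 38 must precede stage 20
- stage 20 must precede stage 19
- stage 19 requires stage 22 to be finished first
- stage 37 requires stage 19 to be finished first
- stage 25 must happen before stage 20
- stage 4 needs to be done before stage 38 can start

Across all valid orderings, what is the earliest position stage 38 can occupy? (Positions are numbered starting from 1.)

Working backwards through the constraints from stage 38, its only required predecessor is stage 4.
With 1 mandatory predecessor, the earliest stage 38 can sit is position 1+1 = 2, and placing just that one first achieves it.

2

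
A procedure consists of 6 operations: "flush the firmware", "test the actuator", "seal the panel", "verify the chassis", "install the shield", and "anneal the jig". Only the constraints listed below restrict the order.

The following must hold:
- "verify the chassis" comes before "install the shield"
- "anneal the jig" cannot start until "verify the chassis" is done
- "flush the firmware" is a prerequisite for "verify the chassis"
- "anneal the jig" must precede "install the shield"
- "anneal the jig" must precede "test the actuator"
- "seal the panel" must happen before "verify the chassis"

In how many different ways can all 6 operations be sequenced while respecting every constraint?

4

2 operations have no prerequisites ("flush the firmware", "seal the panel"), so any of them could come first.
Counting all ways to extend the partial order to a total order gives 4.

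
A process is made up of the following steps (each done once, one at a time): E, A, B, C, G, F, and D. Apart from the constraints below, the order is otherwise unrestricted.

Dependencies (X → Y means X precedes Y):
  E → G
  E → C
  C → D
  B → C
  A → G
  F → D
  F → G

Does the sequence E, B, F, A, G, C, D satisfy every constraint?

Going through the constraints one by one, each required predecessor appears earlier in the sequence than its dependent — e.g. E (position 1) is before C (position 6), as required.

Yes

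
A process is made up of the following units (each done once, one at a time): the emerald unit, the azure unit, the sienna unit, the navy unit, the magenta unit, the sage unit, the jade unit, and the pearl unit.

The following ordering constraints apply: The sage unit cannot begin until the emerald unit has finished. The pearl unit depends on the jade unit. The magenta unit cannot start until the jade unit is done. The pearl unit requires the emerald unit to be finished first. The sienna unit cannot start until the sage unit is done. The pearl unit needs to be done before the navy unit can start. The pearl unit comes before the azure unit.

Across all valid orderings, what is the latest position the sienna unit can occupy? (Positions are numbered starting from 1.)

No constraint forces any unit after the sienna unit, so it can be placed last, in position 8.

8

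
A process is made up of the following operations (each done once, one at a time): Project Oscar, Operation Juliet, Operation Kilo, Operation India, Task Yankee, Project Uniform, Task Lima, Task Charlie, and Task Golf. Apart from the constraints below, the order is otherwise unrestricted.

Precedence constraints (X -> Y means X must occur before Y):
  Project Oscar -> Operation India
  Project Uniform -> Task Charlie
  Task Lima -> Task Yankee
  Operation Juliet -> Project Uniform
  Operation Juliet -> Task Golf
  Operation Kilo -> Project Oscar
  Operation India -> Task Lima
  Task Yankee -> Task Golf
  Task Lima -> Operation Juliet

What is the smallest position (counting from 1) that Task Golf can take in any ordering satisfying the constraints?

7

The operations that are forced before Task Golf, directly or transitively, are Project Oscar, Operation Juliet, Operation Kilo, Operation India, Task Yankee, Task Lima. That's 6 operations.
So at minimum 6 operations come before Task Golf, putting Task Golf no earlier than position 7. That position is achievable by scheduling exactly those predecessors first.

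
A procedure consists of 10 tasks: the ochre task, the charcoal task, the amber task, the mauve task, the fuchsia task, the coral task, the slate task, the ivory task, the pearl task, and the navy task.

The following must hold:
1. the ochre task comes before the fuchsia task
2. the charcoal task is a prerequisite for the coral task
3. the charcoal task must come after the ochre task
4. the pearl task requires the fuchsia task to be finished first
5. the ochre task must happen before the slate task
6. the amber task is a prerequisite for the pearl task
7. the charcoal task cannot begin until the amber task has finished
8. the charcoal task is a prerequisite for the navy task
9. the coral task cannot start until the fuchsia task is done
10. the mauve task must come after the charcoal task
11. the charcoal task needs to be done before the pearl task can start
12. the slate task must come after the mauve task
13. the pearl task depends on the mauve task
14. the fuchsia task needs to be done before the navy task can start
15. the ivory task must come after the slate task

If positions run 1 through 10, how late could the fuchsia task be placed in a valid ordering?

Every task that must follow the fuchsia task has to come after it. Tracing all chains starting from the fuchsia task, those tasks are: the coral task, the pearl task, the navy task — 3 in total.
With 3 mandatory successors out of 10 tasks total, the latest slot for the fuchsia task is 10−3 = 7, and it's reachable by doing all non-successors before the fuchsia task.

7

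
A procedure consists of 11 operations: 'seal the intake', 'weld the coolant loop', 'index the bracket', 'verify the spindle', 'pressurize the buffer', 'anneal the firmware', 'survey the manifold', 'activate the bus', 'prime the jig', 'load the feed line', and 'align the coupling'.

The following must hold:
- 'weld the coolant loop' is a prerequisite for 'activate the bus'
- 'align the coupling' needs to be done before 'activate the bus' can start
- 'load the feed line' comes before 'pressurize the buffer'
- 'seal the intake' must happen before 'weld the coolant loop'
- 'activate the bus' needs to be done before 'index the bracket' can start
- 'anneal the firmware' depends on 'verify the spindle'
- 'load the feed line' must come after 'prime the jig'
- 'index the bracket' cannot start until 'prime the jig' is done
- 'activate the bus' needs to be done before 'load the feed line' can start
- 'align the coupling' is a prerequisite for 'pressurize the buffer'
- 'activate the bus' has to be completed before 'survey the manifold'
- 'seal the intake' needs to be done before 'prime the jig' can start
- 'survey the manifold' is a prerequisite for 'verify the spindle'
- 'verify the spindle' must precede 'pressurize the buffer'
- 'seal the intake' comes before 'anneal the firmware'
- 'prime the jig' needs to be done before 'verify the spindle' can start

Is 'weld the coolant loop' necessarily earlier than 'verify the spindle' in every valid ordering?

Yes

There is a constraint chain 'weld the coolant loop' → 'activate the bus' → 'survey the manifold' → 'verify the spindle'.
That forces 'weld the coolant loop' before 'verify the spindle' in every valid schedule.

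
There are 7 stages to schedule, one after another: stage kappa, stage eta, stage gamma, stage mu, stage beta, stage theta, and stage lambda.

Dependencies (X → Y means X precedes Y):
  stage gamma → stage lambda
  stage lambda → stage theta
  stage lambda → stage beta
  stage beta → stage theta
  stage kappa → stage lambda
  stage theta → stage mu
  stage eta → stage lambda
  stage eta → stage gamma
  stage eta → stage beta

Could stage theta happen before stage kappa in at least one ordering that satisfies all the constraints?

No

Following stage kappa → stage lambda → stage theta, stage kappa must precede stage theta in every valid ordering.
Hence stage theta can never be scheduled before stage kappa.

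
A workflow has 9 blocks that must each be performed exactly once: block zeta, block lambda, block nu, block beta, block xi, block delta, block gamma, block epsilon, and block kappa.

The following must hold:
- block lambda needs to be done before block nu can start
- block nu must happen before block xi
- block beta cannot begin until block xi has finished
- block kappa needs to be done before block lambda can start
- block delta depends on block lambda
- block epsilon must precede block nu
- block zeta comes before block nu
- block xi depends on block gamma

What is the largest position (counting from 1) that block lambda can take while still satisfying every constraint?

5

Every block that must follow block lambda has to come after it. Tracing all chains starting from block lambda, those blocks are: block nu, block beta, block xi, block delta — 4 in total.
With 4 mandatory successors out of 9 blocks total, the latest slot for block lambda is 9−4 = 5, and it's reachable by doing all non-successors before block lambda.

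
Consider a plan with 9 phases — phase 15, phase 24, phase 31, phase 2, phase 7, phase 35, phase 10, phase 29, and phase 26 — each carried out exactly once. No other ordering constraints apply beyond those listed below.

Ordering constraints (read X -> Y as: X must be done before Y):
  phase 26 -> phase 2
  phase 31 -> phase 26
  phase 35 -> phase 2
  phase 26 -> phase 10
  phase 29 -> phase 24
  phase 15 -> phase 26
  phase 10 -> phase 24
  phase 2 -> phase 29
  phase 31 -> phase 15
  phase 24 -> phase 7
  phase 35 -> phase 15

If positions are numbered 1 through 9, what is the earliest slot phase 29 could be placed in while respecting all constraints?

6

Working backwards through the constraints from phase 29, its full set of required predecessors is phase 15, phase 31, phase 2, phase 35, phase 26 — 5 of them.
So at minimum 5 phases come before phase 29, putting phase 29 no earlier than position 6. That position is achievable by scheduling exactly those predecessors first.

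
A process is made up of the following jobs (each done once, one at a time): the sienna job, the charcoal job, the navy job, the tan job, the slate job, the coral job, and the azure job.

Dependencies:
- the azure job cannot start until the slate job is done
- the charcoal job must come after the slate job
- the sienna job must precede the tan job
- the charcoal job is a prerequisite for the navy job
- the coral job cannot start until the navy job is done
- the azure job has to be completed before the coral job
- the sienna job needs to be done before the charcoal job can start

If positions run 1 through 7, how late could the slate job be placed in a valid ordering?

Following every chain forward from the slate job, the jobs that must come later are the charcoal job, the navy job, the coral job, the azure job — 4 of them.
So at least 4 jobs follow the slate job, putting the slate job no later than position 3. That position is achievable by scheduling everything else first.

3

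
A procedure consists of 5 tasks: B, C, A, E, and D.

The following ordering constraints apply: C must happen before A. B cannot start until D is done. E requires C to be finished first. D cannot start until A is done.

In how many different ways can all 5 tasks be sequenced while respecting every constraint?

C is the only task with nothing required before it, so every ordering starts there.
Enumerating by repeatedly choosing an available task (one whose prerequisites are all placed) gives 4 distinct complete orderings.

4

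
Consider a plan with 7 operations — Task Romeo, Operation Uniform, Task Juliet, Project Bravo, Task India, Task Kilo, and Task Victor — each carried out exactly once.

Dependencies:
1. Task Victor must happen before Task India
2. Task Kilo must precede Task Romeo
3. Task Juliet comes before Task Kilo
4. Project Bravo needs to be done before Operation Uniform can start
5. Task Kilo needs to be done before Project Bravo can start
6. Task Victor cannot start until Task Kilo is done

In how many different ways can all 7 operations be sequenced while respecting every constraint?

Only Task Juliet has no prerequisites, so it must go first.
Enumerating by repeatedly choosing an available operation (one whose prerequisites are all placed) gives 30 distinct complete orderings.

30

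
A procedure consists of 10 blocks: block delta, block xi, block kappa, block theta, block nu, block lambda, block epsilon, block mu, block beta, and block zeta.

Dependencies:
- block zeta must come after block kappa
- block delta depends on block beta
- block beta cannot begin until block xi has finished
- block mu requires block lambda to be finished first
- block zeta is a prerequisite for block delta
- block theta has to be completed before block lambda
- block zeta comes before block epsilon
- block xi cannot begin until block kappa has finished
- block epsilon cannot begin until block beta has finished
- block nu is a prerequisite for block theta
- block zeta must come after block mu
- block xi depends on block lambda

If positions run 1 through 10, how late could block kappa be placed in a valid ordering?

Following every chain forward from block kappa, the blocks that must come later are block delta, block xi, block epsilon, block beta, block zeta — 5 of them.
With 5 mandatory successors out of 10 blocks total, the latest slot for block kappa is 10−5 = 5, and it's reachable by doing all non-successors before block kappa.

5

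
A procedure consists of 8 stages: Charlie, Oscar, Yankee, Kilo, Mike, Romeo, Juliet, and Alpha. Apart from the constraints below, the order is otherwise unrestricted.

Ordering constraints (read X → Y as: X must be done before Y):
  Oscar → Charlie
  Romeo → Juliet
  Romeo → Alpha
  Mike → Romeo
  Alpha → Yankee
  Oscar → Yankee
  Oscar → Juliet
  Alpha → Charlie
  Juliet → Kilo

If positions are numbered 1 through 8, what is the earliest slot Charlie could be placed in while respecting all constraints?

5

The stages that are forced before Charlie, directly or transitively, are Oscar, Mike, Romeo, Alpha. That's 4 stages.
So at minimum 4 stages come before Charlie, putting Charlie no earlier than position 5. That position is achievable by scheduling exactly those predecessors first.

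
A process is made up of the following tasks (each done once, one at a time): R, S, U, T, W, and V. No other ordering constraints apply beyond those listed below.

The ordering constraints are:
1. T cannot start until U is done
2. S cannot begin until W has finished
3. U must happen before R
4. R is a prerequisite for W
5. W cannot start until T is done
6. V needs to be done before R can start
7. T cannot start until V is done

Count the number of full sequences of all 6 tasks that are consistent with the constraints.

4

2 tasks have no prerequisites (U, V), so any of them could come first.
Counting all ways to extend the partial order to a total order gives 4.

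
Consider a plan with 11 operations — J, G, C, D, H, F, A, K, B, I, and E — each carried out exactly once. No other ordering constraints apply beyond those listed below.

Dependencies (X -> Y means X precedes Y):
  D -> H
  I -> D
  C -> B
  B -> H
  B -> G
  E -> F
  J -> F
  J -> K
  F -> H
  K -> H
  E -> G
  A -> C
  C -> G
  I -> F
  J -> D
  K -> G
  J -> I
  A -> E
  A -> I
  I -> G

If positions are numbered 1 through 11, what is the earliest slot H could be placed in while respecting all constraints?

10

Every operation that must precede H has to come before it. Tracing all chains that end at H, those operations are: J, C, D, F, A, K, B, I, E — 9 in total.
So at minimum 9 operations come before H, putting H no earlier than position 10. That position is achievable by scheduling exactly those predecessors first.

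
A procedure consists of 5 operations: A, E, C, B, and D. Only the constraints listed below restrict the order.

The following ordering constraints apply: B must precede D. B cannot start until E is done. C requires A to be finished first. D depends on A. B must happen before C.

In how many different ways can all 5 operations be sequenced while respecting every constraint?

The operations with no prerequisites are A, E; any of them can be placed first.
Systematically extending each partial ordering one operation at a time and counting, there are 6 complete orderings.

6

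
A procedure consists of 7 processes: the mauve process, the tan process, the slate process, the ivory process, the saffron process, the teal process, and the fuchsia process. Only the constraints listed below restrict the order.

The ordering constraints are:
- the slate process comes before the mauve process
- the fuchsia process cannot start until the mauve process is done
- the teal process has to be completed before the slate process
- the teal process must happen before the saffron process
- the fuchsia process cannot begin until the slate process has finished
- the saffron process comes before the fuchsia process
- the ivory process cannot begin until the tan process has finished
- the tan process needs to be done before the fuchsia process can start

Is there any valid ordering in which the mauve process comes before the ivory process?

Yes

Nothing in the constraints forces the ivory process before the mauve process — there is no chain from the ivory process to the mauve process.
That means at least one valid schedule has the mauve process before the ivory process.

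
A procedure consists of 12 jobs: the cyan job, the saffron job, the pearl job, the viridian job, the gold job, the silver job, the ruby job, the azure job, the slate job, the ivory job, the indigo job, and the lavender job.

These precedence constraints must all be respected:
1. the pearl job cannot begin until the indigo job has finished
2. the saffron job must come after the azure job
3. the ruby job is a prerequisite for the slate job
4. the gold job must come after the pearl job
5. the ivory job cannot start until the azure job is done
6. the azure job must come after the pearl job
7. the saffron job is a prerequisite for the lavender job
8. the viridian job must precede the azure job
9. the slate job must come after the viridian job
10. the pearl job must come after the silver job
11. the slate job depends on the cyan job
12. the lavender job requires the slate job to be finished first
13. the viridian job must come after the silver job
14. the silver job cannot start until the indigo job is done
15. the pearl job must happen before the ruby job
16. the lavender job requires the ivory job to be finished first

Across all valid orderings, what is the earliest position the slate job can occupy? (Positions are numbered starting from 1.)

Every job that must precede the slate job has to come before it. Tracing all chains that end at the slate job, those jobs are: the cyan job, the pearl job, the viridian job, the silver job, the ruby job, the indigo job — 6 in total.
So at minimum 6 jobs come before the slate job, putting the slate job no earlier than position 7. That position is achievable by scheduling exactly those predecessors first.

7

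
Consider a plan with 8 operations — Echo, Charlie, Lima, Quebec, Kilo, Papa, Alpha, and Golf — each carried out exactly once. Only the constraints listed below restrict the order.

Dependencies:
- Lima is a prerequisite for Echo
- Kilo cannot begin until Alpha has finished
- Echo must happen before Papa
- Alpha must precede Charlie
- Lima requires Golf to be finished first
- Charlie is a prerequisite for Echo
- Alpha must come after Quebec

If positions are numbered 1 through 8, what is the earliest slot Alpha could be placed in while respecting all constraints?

2

The only operation forced before Alpha (directly or transitively) is Quebec.
So at minimum 1 operation comes before Alpha, putting Alpha no earlier than position 2. That position is achievable by scheduling exactly that predecessor first.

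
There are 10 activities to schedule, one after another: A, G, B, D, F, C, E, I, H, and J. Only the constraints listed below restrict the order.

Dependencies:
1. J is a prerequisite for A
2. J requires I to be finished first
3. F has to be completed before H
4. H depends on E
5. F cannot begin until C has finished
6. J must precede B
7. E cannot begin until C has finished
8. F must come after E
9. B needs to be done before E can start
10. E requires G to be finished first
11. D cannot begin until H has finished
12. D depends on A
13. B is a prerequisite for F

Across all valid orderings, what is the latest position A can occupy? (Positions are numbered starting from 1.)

9

The only activity forced after A (directly or by a chain) is D.
So at least 1 activity follows A, putting A no later than position 9. That position is achievable by scheduling everything else first.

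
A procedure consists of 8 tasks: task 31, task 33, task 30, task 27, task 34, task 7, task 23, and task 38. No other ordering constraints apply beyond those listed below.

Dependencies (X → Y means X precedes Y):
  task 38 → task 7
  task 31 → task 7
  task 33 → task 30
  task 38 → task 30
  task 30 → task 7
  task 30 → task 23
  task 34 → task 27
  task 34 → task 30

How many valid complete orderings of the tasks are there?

4 tasks have no prerequisites (task 31, task 33, task 34, task 38), so any of them could come first.
Systematically extending each partial ordering one task at a time and counting, there are 372 complete orderings.

372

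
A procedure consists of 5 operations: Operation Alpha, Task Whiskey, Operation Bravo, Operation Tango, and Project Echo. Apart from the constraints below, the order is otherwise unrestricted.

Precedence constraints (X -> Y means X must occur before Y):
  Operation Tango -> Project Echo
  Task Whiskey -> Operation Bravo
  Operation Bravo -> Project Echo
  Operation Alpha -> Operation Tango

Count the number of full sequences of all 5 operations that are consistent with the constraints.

6

2 operations have no prerequisites (Operation Alpha, Task Whiskey), so any of them could come first.
Counting all ways to extend the partial order to a total order gives 6.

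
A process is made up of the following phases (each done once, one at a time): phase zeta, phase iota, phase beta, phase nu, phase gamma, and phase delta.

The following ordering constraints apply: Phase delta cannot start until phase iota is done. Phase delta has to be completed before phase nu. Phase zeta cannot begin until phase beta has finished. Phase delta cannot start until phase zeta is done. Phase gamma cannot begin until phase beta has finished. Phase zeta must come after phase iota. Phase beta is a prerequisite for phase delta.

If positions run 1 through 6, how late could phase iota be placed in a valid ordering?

3

Every phase that must follow phase iota has to come after it. Tracing all chains starting from phase iota, those phases are: phase zeta, phase nu, phase delta — 3 in total.
With 3 mandatory successors out of 6 phases total, the latest slot for phase iota is 6−3 = 3, and it's reachable by doing all non-successors before phase iota.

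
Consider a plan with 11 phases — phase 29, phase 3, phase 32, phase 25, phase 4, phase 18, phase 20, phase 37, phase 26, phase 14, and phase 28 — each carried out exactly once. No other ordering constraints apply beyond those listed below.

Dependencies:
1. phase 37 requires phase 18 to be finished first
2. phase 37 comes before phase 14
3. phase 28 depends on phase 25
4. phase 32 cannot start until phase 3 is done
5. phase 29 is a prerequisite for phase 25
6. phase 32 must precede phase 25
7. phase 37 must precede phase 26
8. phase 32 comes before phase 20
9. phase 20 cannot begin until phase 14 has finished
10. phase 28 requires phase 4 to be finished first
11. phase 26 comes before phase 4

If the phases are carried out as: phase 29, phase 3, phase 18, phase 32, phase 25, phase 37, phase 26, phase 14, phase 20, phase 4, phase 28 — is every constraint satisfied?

Yes

Checking each listed constraint against this order: for instance, phase 25 is in position 5 and phase 28 in position 11, so that constraint holds — and the remaining constraints check out the same way.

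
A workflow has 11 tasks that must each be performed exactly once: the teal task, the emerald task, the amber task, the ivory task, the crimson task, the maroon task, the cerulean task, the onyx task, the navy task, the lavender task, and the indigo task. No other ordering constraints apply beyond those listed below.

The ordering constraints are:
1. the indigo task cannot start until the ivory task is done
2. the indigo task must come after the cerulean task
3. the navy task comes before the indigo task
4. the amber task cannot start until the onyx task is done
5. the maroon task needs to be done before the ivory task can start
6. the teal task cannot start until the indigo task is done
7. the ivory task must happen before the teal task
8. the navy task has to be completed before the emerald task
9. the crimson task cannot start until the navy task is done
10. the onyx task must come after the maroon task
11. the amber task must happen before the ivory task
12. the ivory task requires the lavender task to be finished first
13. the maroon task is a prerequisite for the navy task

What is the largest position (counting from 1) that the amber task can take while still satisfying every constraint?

Every task that must follow the amber task has to come after it. Tracing all chains starting from the amber task, those tasks are: the teal task, the ivory task, the indigo task — 3 in total.
So at least 3 tasks follow the amber task, putting the amber task no later than position 8. That position is achievable by scheduling everything else first.

8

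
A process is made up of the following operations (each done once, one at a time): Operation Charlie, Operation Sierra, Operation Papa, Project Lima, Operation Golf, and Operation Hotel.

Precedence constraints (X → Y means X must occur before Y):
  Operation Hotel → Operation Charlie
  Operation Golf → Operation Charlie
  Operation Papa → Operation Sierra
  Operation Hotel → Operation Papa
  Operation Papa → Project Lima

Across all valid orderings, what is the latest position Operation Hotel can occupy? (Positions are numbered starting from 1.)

The operations that are forced after Operation Hotel, directly or by a chain of constraints, are Operation Charlie, Operation Sierra, Operation Papa, Project Lima. That's 4 operations.
With 4 mandatory successors out of 6 operations total, the latest slot for Operation Hotel is 6−4 = 2, and it's reachable by doing all non-successors before Operation Hotel.

2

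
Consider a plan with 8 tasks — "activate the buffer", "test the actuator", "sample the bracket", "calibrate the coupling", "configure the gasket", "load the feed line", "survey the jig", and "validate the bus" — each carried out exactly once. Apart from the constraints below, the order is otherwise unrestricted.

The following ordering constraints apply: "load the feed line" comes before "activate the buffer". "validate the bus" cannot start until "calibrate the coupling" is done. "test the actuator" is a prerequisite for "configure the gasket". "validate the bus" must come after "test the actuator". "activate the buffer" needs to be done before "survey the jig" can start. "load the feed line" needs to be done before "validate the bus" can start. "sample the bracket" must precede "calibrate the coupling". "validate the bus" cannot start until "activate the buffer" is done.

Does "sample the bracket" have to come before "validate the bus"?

There is a constraint chain "sample the bracket" → "calibrate the coupling" → "validate the bus".
Hence "sample the bracket" necessarily comes before "validate the bus".

Yes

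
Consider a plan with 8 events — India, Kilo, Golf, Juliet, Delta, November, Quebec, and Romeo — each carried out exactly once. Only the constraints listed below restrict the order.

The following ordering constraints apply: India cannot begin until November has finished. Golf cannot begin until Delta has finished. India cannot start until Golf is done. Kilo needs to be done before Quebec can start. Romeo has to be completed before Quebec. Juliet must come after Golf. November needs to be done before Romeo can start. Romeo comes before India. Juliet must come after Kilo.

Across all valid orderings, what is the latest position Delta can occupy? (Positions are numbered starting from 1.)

5

The events that are forced after Delta, directly or by a chain of constraints, are India, Golf, Juliet. That's 3 events.
With 3 mandatory successors out of 8 events total, the latest slot for Delta is 8−3 = 5, and it's reachable by doing all non-successors before Delta.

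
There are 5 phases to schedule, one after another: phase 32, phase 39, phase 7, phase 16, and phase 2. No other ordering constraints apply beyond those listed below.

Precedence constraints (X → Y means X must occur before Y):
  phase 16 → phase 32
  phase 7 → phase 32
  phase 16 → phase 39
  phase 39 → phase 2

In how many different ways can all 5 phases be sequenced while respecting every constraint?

9

2 phases have no prerequisites (phase 7, phase 16), so any of them could come first.
Systematically extending each partial ordering one phase at a time and counting, there are 9 complete orderings.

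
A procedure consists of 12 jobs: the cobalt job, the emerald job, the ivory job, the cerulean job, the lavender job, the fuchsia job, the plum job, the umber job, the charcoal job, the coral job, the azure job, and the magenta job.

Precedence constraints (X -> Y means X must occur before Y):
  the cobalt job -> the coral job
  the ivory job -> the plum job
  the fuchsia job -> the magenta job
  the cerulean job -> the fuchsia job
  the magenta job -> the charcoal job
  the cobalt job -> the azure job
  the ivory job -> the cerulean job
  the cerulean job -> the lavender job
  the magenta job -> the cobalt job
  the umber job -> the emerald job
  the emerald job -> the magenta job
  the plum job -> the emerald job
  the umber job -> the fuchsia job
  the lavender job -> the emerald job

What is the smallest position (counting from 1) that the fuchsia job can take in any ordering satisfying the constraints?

4

Working backwards through the constraints from the fuchsia job, its full set of required predecessors is the ivory job, the cerulean job, the umber job — 3 of them.
With 3 mandatory predecessors, the earliest the fuchsia job can sit is position 3+1 = 4, and placing just those 3 first achieves it.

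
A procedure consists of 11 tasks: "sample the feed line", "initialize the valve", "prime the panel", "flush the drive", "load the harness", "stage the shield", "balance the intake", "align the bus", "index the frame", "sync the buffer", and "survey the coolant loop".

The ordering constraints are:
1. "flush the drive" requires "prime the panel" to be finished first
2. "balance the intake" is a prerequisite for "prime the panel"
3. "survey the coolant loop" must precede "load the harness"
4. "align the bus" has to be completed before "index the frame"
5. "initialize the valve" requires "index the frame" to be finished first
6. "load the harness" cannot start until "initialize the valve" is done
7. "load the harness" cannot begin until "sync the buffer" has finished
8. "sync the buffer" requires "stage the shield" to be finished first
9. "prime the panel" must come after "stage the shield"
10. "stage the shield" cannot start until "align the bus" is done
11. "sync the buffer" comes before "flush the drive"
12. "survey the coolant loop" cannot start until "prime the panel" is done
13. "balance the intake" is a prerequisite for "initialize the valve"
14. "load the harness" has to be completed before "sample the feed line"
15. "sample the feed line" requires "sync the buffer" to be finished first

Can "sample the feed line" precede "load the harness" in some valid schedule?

There is a dependency chain "load the harness" → "sample the feed line", so "sample the feed line" always comes after "load the harness".
Hence "sample the feed line" can never be scheduled before "load the harness".

No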